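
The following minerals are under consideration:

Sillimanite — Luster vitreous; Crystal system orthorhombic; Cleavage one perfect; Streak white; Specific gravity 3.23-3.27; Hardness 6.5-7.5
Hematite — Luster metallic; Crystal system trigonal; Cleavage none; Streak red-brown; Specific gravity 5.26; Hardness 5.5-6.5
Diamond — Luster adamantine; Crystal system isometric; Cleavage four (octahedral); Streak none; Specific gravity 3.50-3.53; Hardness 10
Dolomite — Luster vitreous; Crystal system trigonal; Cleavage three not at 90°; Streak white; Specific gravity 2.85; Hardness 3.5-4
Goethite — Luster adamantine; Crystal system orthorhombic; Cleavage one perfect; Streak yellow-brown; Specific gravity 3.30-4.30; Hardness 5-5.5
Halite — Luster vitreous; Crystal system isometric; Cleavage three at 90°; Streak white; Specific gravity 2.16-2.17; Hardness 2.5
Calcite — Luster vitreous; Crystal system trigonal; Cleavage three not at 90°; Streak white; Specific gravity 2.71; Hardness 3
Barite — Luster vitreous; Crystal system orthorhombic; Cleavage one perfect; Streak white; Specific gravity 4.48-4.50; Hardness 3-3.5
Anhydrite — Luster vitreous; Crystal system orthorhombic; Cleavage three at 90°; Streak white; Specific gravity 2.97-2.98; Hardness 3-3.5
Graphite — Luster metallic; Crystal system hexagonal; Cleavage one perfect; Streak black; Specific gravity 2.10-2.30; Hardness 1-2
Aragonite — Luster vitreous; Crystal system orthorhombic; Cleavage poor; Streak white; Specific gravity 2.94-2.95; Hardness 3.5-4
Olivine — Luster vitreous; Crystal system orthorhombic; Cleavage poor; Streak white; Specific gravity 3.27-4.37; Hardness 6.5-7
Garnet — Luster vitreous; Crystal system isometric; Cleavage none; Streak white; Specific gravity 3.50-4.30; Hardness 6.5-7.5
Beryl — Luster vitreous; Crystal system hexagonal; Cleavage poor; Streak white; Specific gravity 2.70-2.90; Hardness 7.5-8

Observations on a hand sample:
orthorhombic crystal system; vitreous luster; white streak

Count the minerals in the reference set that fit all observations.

Orthorhombic crystal system: Sillimanite, Goethite, Barite, Anhydrite, Aragonite, Olivine remain.
Vitreous luster is inconsistent with Goethite.
White streak: consistent with all remaining minerals.
The minerals that satisfy all observations are Anhydrite, Aragonite, Barite, Olivine, Sillimanite.
That is 5 minerals.

5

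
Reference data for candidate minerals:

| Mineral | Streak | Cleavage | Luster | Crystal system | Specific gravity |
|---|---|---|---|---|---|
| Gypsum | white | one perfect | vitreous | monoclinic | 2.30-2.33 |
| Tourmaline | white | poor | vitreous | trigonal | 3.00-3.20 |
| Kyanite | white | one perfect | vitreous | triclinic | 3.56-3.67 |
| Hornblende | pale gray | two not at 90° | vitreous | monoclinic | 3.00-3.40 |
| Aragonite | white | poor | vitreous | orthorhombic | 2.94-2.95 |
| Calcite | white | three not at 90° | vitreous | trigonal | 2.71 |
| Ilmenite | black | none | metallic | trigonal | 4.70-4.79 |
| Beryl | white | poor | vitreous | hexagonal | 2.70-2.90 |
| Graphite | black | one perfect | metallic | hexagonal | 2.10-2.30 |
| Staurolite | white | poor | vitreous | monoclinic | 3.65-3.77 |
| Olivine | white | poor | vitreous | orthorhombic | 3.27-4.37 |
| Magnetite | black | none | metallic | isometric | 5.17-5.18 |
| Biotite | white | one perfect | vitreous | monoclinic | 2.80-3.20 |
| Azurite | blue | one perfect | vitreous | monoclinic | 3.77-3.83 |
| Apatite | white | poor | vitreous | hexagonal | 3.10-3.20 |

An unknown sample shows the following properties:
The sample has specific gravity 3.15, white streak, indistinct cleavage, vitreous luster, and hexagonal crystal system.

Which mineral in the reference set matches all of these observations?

Specific gravity 3.15: only Tourmaline, Hornblende, Biotite, Apatite remain.
White streak excludes Hornblende.
Indistinct cleavage rules out Biotite.
Vitreous luster: all remaining candidates fit.
Hexagonal crystal system is inconsistent with Tourmaline.
Only Apatite satisfies all observations.

Apatite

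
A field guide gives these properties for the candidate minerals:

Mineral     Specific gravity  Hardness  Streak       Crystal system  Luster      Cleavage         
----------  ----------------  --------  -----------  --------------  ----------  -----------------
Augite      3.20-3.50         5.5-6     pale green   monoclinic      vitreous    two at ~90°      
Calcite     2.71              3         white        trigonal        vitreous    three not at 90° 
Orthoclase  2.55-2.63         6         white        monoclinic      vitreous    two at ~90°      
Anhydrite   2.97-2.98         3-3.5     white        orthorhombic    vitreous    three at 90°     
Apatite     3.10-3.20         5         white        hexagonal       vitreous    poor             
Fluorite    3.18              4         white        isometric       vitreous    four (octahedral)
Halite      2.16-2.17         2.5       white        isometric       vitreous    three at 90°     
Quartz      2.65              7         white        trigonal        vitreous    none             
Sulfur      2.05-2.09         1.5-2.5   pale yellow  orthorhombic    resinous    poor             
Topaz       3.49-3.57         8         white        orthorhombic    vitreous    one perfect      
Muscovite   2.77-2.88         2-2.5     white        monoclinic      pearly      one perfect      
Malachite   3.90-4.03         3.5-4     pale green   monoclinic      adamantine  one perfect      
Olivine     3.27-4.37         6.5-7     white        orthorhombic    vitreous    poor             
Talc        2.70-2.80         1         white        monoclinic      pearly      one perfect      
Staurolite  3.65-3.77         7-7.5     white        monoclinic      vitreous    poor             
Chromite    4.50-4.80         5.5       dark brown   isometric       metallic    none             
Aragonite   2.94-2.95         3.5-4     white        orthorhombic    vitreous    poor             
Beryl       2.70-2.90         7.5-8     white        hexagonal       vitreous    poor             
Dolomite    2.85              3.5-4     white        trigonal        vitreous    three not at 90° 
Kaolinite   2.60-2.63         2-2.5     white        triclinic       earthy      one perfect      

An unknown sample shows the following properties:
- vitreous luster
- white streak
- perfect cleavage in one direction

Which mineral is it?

Topaz

Vitreous luster eliminates Sulfur, Muscovite, Malachite, Talc, Chromite, Kaolinite.
White streak excludes Augite.
Perfect cleavage in one direction — narrows the field to Topaz.
The only mineral consistent with every observation is Topaz.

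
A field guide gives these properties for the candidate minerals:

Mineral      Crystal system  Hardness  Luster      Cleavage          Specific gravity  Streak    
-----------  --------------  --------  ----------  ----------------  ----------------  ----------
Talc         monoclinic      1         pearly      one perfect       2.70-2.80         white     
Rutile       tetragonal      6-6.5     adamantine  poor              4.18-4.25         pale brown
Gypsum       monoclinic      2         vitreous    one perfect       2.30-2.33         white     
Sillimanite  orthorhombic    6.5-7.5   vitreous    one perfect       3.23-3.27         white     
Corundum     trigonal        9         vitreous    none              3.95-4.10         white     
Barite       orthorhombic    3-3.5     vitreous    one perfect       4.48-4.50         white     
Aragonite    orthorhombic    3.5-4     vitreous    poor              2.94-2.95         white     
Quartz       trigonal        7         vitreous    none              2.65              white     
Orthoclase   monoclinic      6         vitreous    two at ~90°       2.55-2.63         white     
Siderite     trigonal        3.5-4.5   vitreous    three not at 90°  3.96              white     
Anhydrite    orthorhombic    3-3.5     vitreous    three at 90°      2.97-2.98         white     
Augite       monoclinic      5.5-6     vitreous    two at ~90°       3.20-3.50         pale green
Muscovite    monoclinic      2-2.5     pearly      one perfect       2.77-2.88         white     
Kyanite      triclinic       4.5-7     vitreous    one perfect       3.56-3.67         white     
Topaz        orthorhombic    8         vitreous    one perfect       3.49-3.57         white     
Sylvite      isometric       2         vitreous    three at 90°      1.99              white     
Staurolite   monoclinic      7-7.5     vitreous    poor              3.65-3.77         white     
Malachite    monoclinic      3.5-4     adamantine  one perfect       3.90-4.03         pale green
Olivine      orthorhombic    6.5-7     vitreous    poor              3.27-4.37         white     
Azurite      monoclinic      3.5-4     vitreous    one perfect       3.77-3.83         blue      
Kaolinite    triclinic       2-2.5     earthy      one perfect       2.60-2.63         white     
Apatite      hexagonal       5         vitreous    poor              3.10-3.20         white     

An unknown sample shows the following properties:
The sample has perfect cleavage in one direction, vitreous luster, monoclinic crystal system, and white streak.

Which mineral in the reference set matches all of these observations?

Gypsum

Perfect cleavage in one direction: Talc, Gypsum, Sillimanite, Barite, Muscovite, Kyanite, Topaz, Malachite, Azurite, Kaolinite remain.
Vitreous luster excludes Talc, Muscovite, Malachite, Kaolinite.
Monoclinic crystal system: Gypsum, Azurite remain.
White streak excludes Azurite.
Only Gypsum satisfies all observations.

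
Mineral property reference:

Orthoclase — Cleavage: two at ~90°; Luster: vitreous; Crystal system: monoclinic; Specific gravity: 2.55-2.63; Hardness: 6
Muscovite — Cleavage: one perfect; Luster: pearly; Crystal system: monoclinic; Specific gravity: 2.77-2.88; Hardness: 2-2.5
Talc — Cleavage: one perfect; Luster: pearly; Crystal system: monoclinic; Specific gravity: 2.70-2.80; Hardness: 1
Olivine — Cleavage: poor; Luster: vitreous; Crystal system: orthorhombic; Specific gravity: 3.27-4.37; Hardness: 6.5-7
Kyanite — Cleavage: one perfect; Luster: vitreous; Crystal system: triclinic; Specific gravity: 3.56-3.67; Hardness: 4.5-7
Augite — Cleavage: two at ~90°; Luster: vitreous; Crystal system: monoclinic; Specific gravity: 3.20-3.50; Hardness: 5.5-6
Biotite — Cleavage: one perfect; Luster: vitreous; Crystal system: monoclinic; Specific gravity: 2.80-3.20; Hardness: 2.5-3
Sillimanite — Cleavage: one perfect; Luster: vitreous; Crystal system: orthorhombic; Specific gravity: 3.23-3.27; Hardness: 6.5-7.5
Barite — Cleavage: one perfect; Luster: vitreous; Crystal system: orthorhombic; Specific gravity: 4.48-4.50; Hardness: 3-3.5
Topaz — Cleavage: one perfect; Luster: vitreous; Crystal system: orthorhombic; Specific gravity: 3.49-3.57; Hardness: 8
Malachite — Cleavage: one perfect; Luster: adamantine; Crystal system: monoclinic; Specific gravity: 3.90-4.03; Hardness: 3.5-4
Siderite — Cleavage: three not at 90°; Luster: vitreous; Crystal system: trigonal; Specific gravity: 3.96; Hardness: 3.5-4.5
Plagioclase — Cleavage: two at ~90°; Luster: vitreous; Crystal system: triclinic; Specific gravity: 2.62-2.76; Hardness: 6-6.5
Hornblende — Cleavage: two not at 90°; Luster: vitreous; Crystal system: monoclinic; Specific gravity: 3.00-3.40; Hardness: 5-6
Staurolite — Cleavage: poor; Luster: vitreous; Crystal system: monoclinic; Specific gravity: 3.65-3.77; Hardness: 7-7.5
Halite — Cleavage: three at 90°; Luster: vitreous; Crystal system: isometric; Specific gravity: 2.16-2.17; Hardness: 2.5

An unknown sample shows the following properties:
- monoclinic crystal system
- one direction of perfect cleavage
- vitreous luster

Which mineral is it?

Biotite

Monoclinic crystal system: only Orthoclase, Muscovite, Talc, Augite, Biotite, Malachite, Hornblende, Staurolite remain.
One direction of perfect cleavage rules out Orthoclase, Augite, Hornblende, Staurolite.
Vitreous luster: narrows the field to Biotite.
The only mineral consistent with every observation is Biotite.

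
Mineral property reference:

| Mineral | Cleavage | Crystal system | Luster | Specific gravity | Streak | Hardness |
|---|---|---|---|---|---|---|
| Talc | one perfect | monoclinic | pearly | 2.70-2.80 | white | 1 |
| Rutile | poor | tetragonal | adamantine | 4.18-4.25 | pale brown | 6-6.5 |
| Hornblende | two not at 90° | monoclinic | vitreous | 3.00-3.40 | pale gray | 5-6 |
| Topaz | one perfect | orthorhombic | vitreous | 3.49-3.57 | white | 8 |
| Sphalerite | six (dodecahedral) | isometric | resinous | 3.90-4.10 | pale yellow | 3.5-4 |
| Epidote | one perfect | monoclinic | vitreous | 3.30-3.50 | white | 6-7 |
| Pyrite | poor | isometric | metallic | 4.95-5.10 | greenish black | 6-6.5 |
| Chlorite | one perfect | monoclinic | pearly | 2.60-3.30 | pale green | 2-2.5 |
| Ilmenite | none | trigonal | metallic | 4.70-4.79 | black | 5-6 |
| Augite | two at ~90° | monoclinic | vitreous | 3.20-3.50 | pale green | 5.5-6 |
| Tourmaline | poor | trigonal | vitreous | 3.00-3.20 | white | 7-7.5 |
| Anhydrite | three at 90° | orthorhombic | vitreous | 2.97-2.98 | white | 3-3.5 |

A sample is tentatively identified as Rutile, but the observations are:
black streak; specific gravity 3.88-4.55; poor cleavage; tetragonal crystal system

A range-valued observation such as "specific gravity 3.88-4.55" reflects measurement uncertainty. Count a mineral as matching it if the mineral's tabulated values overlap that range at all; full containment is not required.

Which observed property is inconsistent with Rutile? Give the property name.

streak

Black streak: Rutile has pale brown streak — inconsistent.
Specific gravity 3.88-4.55: Rutile has SG 4.18-4.25 — matches.
Poor cleavage: Rutile has cleavage poor — matches.
Tetragonal crystal system: Rutile has tetragonal system — matches.
Everything matches except the streak.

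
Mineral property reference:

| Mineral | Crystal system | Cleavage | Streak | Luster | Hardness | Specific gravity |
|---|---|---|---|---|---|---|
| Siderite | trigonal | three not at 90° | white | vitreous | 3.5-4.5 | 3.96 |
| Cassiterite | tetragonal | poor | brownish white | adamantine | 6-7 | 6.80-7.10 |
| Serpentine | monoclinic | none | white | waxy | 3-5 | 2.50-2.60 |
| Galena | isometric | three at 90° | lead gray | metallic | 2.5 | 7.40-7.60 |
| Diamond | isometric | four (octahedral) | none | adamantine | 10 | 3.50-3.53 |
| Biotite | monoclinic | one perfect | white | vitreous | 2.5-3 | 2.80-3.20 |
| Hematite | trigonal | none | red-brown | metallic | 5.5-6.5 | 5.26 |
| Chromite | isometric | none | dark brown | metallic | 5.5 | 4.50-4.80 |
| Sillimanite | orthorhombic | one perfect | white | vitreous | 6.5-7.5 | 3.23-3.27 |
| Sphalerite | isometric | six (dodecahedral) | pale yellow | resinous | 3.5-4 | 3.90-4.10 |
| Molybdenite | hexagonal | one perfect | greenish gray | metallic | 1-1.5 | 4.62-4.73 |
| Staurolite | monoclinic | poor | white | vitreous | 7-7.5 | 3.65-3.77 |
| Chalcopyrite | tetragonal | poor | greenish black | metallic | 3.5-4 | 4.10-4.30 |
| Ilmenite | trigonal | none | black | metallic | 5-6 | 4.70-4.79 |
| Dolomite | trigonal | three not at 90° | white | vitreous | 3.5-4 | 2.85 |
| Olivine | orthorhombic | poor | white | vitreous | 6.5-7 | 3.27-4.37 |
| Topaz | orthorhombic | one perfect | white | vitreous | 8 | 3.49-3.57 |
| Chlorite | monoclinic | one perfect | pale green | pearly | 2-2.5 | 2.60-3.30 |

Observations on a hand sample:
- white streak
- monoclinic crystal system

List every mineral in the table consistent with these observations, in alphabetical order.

White streak: only Siderite, Serpentine, Biotite, Sillimanite, Staurolite, Dolomite, Olivine, Topaz remain.
Monoclinic crystal system: only Serpentine, Biotite, Staurolite remain.
Remaining candidates: Biotite, Serpentine, Staurolite.

Biotite, Serpentine, Staurolite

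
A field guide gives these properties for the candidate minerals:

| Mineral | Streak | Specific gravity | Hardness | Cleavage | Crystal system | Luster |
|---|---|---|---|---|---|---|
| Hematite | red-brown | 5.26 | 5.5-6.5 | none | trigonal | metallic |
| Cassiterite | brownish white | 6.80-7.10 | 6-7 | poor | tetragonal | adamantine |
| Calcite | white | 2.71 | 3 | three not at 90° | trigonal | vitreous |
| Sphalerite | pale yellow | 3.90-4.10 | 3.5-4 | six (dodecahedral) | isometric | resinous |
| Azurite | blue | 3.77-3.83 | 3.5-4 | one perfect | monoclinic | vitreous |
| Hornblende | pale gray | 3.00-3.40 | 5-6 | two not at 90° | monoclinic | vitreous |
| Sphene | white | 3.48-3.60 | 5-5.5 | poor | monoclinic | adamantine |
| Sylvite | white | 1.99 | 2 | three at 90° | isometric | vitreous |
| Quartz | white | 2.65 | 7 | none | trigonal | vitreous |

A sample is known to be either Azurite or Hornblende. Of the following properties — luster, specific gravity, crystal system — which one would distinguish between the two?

Luster: both vitreous — same for both.
Specific gravity: Azurite 3.77-3.83, Hornblende 3.00-3.40 — distinct.
Crystal system: both monoclinic — same for both.
Only specific gravity differs between Azurite and Hornblende among the listed tests.

specific gravity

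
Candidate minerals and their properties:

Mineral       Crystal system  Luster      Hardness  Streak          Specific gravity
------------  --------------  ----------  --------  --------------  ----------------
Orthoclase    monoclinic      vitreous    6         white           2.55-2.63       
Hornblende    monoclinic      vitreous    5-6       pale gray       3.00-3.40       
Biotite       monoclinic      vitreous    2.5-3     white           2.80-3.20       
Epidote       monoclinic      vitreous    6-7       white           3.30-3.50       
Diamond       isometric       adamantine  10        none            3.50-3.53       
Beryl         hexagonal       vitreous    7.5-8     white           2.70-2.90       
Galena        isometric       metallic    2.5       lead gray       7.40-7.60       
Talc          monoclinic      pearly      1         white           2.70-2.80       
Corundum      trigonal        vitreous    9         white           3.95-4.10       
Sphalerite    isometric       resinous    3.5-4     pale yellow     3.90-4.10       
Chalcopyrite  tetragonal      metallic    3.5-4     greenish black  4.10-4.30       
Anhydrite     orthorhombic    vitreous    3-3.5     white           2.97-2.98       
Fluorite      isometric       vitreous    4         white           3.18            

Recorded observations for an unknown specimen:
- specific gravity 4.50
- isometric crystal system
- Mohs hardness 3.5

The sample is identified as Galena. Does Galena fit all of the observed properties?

No

Specific gravity 4.50 — Galena has SG 7.40-7.60; a mismatch.
Isometric crystal system — consistent with Galena (isometric system).
Mohs hardness 3.5 — Galena has hardness 2.5; a mismatch.
2 of the observed properties are inconsistent with Galena.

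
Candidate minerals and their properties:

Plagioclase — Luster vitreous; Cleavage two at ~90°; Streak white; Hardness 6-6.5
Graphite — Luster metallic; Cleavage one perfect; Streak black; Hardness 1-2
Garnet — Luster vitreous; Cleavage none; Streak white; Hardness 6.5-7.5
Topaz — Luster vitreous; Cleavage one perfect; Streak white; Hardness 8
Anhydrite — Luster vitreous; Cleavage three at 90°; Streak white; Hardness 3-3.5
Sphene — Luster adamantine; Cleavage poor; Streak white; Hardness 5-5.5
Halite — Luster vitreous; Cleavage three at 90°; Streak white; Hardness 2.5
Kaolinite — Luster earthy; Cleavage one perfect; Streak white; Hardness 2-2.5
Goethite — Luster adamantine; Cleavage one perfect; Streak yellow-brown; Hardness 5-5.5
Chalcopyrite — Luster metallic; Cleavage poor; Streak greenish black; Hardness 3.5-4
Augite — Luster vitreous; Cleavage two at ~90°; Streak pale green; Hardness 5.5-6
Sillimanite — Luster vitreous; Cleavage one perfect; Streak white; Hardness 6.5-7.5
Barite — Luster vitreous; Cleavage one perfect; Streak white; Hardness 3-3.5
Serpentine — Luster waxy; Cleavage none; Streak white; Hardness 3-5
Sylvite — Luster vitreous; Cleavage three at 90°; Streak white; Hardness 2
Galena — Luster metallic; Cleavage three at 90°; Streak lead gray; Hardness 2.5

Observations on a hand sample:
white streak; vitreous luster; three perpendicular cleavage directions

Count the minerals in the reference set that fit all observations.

3

White streak rules out Graphite, Goethite, Chalcopyrite, Augite, Galena.
Vitreous luster eliminates Sphene, Kaolinite, Serpentine.
Three perpendicular cleavage directions: leaves Anhydrite, Halite, Sylvite.
The minerals that satisfy all observations are Anhydrite, Halite, Sylvite.
That is 3 minerals.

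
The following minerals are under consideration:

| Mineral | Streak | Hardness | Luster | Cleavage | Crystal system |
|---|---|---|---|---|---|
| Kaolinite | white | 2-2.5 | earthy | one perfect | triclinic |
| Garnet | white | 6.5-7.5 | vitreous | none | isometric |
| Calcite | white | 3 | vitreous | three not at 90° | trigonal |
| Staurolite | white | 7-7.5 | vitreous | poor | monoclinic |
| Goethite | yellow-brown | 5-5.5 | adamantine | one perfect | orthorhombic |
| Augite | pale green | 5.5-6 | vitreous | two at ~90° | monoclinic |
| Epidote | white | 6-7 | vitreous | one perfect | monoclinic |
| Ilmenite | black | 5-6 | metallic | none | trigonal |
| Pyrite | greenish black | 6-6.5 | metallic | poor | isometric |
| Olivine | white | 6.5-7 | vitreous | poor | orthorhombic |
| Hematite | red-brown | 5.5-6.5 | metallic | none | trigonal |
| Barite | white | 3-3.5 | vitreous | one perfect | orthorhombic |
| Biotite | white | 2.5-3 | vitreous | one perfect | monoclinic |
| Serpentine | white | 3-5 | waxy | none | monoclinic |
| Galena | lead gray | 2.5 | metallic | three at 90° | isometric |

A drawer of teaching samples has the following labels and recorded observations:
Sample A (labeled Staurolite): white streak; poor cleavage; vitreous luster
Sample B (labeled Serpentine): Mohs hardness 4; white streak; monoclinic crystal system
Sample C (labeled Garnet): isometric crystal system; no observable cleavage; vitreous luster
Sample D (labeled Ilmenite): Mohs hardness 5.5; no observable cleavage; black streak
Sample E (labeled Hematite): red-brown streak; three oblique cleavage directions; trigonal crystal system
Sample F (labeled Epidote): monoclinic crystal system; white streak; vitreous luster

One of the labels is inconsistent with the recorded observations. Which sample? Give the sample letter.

E

Sample A: nothing contradicts Staurolite.
Sample B: nothing contradicts Serpentine.
Sample C: nothing contradicts Garnet.
Sample D: nothing contradicts Ilmenite.
Sample E: Hematite has cleavage none, but the record shows three oblique cleavage directions — this label is wrong.
Sample F: nothing contradicts Epidote.
Sample E is the mislabeled one.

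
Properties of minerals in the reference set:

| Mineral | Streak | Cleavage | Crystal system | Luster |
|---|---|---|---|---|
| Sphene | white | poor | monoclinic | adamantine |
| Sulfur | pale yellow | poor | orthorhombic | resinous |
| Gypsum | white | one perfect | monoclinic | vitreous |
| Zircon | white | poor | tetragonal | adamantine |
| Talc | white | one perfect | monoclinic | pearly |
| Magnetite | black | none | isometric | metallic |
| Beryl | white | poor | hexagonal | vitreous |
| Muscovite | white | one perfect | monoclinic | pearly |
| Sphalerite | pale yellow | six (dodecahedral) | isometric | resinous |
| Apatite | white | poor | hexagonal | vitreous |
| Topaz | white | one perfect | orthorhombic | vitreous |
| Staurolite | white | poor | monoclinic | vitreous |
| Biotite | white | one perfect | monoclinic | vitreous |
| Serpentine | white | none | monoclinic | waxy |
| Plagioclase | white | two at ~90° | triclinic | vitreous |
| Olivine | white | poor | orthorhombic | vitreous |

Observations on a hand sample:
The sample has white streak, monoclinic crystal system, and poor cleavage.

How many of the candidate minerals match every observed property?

White streak eliminates Sulfur, Magnetite, Sphalerite.
Monoclinic crystal system excludes Zircon, Beryl, Apatite, Topaz, Plagioclase, Olivine.
Poor cleavage: leaves Sphene, Staurolite.
The minerals that satisfy all observations are Sphene, Staurolite.
That is 2 minerals.

2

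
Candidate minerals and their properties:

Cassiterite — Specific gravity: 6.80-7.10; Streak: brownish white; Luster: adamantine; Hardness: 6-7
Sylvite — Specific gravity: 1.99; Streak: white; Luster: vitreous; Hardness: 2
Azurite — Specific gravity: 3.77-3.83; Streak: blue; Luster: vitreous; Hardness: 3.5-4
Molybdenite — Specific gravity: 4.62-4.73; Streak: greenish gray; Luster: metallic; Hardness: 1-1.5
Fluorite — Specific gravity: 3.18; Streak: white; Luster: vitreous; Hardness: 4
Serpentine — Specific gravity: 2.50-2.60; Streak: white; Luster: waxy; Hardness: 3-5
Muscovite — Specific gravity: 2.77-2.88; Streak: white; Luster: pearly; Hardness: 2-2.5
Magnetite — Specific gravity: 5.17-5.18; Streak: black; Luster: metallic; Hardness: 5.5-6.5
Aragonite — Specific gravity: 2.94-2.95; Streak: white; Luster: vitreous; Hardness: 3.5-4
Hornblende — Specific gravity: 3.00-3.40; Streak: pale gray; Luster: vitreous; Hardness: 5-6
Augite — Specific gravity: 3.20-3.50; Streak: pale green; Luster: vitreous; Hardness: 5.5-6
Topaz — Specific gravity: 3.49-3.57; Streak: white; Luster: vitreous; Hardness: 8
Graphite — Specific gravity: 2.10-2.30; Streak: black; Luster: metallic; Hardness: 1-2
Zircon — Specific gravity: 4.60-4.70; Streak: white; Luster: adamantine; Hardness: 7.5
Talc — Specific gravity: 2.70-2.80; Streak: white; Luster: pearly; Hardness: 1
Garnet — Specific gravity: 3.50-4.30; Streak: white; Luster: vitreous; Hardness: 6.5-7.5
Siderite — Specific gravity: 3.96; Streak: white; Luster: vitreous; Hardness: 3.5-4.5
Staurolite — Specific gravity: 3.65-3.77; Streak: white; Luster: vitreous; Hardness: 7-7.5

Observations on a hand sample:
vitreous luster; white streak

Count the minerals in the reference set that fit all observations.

Vitreous luster: leaves Sylvite, Azurite, Fluorite, Aragonite, Hornblende, Augite, Topaz, Garnet, Siderite, Staurolite.
White streak eliminates Azurite, Hornblende, Augite.
Consistent with every observation: Aragonite, Fluorite, Garnet, Siderite, Staurolite, Sylvite, Topaz.
That is 7 minerals.

7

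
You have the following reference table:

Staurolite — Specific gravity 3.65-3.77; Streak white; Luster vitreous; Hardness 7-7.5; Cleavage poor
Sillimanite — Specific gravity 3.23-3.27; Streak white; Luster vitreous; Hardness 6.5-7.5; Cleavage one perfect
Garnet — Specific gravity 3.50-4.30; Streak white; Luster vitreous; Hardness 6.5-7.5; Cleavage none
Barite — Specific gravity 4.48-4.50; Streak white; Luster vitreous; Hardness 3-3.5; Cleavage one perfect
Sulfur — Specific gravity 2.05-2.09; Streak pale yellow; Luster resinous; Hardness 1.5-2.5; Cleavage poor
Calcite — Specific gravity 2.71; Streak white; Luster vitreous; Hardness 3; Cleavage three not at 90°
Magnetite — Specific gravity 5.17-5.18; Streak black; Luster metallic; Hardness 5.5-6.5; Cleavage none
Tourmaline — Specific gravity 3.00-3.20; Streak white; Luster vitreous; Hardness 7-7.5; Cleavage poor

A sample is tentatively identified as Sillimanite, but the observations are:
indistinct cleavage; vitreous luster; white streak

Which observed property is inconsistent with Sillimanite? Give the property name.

Indistinct cleavage: Sillimanite has cleavage one perfect — does not match.
Vitreous luster: Sillimanite has vitreous luster — matches.
White streak: Sillimanite has white streak — matches.
Only the cleavage is inconsistent.

cleavage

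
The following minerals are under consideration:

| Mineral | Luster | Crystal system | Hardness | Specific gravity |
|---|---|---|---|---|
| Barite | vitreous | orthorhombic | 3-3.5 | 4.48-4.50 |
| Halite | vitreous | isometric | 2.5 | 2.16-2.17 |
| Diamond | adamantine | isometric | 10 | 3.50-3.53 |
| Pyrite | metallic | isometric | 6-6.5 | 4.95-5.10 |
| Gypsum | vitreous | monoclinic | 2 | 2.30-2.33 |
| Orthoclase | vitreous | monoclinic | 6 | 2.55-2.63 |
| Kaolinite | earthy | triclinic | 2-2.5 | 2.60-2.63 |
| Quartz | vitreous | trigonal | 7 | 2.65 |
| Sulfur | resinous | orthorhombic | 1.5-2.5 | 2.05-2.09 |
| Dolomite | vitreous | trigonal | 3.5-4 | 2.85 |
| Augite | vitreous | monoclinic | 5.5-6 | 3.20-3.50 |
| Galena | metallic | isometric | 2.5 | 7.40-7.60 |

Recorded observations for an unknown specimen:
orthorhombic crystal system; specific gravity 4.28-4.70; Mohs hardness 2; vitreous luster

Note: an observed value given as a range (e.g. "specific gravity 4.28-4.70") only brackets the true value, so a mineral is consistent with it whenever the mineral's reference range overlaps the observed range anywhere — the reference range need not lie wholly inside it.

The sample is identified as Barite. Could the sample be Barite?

Orthorhombic crystal system — consistent with Barite (orthorhombic system).
Specific gravity 4.28-4.70 — consistent with Barite (SG 4.48-4.50).
Mohs hardness 2 — Barite has hardness 3-3.5; which does not match.
Vitreous luster — consistent with Barite (vitreous luster).
The hardness observation rules out Barite.

No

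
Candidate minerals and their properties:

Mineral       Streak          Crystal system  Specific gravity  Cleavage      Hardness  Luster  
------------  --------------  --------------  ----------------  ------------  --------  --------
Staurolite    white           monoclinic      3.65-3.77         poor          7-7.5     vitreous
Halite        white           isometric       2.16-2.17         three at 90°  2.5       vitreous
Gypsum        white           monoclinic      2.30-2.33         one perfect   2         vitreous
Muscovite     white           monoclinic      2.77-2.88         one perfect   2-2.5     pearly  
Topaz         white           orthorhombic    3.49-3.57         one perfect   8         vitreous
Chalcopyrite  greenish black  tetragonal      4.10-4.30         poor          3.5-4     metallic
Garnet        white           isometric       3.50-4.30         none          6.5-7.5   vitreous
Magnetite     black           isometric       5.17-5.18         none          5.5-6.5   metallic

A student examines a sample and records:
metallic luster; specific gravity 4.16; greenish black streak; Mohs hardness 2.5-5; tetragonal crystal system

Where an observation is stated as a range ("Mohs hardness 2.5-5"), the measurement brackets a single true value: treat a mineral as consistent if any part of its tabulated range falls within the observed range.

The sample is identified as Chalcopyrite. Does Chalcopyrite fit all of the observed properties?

Metallic luster — is consistent with Chalcopyrite (metallic luster).
Specific gravity 4.16 — is consistent with Chalcopyrite (SG 4.10-4.30).
Greenish black streak — is consistent with Chalcopyrite (greenish black streak).
Mohs hardness 2.5-5 — is consistent with Chalcopyrite (hardness 3.5-4).
Tetragonal crystal system — is consistent with Chalcopyrite (tetragonal system).
Nothing contradicts Chalcopyrite.

Consistent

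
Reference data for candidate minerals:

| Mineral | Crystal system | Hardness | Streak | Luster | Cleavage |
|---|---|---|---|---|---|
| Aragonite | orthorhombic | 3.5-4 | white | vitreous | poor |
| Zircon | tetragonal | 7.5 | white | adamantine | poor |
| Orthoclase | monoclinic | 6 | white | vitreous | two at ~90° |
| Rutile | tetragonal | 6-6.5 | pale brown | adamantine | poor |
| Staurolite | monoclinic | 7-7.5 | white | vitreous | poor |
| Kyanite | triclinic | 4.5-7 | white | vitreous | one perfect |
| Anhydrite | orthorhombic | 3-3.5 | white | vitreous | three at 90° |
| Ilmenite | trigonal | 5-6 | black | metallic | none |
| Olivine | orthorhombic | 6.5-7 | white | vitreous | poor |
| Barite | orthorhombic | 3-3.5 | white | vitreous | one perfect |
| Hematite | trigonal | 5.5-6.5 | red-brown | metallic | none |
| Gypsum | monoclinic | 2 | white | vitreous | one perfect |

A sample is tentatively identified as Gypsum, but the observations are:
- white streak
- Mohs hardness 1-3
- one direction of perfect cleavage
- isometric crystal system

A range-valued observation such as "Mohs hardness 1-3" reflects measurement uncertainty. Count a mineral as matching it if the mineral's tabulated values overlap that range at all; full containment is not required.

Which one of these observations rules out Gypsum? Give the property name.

White streak: Gypsum has white streak — agrees.
Mohs hardness 1-3: Gypsum has hardness 2 — agrees.
One direction of perfect cleavage: Gypsum has cleavage one perfect — agrees.
Isometric crystal system: Gypsum has monoclinic system — inconsistent.
Only the crystal system is inconsistent.

crystal system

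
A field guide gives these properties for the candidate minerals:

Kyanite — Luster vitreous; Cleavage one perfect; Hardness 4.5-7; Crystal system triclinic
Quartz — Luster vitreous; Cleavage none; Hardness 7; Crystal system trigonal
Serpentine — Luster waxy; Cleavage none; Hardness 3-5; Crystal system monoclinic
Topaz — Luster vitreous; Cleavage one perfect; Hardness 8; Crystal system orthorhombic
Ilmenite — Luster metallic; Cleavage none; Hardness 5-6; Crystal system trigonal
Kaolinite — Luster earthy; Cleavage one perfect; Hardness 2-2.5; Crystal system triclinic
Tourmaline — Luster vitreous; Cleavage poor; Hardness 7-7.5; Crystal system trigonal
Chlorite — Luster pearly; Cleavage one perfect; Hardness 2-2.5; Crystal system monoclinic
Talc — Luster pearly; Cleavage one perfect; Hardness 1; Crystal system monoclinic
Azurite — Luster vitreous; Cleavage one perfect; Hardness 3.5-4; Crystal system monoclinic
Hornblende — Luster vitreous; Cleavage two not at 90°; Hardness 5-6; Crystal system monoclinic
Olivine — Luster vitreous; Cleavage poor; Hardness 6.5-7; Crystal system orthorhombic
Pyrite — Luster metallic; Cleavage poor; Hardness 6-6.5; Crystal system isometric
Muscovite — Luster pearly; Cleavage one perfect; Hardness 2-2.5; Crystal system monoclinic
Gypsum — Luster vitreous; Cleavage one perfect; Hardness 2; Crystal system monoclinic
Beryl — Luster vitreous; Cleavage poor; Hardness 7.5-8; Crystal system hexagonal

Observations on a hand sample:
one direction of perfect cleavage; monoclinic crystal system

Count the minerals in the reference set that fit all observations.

5

One direction of perfect cleavage — Kyanite, Topaz, Kaolinite, Chlorite, Talc, Azurite, Muscovite, Gypsum remain.
Monoclinic crystal system excludes Kyanite, Topaz, Kaolinite.
Remaining candidates: Azurite, Chlorite, Gypsum, Muscovite, Talc.
That is 5 minerals.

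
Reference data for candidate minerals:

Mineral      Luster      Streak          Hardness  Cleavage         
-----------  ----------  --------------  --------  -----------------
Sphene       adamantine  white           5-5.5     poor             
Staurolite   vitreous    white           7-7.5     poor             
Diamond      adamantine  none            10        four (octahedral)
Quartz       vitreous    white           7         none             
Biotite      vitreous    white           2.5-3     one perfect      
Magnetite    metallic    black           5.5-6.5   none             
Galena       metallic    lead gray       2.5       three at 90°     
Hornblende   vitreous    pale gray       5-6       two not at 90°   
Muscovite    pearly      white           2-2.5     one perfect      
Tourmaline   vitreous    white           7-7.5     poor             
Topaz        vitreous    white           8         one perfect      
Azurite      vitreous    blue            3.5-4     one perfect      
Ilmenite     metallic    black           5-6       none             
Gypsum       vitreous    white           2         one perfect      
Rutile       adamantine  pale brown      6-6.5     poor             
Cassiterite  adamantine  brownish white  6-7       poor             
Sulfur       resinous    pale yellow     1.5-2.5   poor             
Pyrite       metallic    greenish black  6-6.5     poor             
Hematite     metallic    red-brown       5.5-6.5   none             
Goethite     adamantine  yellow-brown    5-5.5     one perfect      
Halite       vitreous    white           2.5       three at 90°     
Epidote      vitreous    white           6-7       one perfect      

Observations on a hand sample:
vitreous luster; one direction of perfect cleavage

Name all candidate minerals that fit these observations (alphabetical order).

Azurite, Biotite, Epidote, Gypsum, Topaz

Vitreous luster — Staurolite, Quartz, Biotite, Hornblende, Tourmaline, Topaz, Azurite, Gypsum, Halite, Epidote remain.
One direction of perfect cleavage eliminates Staurolite, Quartz, Hornblende, Tourmaline, Halite.
The minerals that satisfy all observations are Azurite, Biotite, Epidote, Gypsum, Topaz.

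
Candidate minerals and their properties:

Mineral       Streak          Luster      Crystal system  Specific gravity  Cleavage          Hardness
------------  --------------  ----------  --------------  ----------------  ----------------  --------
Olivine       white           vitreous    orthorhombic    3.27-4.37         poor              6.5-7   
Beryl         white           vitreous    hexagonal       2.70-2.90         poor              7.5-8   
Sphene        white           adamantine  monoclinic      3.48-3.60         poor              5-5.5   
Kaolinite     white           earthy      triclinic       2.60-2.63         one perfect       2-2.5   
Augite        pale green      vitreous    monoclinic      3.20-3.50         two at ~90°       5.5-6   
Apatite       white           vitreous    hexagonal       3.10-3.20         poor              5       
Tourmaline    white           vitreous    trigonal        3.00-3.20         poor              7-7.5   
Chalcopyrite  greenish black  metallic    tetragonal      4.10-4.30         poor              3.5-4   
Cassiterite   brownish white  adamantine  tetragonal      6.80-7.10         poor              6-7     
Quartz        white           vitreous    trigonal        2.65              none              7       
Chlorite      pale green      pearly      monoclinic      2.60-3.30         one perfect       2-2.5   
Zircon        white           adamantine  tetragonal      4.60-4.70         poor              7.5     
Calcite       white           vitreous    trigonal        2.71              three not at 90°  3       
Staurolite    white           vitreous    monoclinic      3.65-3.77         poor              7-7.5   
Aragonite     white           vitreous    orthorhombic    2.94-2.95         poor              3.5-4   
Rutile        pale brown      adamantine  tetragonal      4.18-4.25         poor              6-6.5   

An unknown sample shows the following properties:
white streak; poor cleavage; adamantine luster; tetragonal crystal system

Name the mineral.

Zircon

White streak is inconsistent with Augite, Chalcopyrite, Cassiterite, Chlorite, Rutile.
Poor cleavage rules out Kaolinite, Quartz, Calcite.
Adamantine luster — narrows the field to Sphene, Zircon.
Tetragonal crystal system is inconsistent with Sphene.
Only Zircon satisfies all observations.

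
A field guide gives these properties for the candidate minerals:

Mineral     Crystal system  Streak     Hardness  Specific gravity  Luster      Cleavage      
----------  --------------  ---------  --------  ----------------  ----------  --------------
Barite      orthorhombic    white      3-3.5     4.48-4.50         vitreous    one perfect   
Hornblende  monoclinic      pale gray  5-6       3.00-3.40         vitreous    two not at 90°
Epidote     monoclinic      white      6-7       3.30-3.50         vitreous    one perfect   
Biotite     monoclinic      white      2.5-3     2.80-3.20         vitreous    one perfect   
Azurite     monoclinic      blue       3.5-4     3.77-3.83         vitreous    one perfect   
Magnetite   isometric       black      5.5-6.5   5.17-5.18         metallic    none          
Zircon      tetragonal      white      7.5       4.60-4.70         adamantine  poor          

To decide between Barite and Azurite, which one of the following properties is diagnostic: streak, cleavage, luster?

streak

Streak: Barite white, Azurite blue — these differ.
Cleavage: both one perfect — no difference.
Luster: both vitreous — no difference.
Streak is the diagnostic property here.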